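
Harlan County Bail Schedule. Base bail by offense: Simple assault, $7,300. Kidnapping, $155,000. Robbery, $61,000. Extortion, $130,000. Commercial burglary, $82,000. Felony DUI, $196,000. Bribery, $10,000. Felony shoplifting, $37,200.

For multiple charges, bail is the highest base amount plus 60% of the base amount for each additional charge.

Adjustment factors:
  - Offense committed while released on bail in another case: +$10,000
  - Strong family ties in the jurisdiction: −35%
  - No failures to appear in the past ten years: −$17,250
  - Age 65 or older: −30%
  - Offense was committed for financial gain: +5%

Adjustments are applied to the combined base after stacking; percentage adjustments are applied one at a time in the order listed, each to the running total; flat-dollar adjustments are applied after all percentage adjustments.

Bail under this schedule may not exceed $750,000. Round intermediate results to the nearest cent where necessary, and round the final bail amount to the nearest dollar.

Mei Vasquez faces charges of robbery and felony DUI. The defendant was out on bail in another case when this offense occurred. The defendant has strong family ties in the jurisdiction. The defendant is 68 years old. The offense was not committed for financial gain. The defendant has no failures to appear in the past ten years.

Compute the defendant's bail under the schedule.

$98,583

Base amounts from the schedule: robbery $61,000; felony DUI $196,000.
Stacking rule: highest base plus 60% of each additional charge. Highest is felony DUI at $196,000. Additional: $61,000 × 60% = $36,600. Combined base = $196,000 + $36,600 = $232,600.
Strong family ties in the jurisdiction (−35%): $232,600 × 0.65 = $151,190.
Age 65 or older (−30%): $151,190 × 0.7 = $105,833.
Offense committed while released on bail in another case (+$10,000 flat): $105,833 + $10,000 = $115,833.
No failures to appear in the past ten years (−$17,250 flat): $115,833 − $17,250 = $98,583.
$98,583 is within the $750,000 maximum.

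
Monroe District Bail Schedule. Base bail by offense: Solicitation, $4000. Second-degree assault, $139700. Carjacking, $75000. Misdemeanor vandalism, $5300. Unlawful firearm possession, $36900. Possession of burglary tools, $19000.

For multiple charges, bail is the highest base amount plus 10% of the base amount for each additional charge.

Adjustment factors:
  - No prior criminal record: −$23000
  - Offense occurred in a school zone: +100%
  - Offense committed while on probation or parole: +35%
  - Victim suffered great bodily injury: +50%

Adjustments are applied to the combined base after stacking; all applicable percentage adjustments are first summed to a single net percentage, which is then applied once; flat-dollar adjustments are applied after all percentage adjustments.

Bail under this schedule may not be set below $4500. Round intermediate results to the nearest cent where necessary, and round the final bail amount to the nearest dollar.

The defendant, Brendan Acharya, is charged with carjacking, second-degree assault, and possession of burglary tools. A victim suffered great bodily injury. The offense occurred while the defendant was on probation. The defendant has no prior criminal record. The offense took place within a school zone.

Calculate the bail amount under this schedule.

Base amounts from the schedule: carjacking $75000; second-degree assault $139700; possession of burglary tools $19000.
Stacking rule: highest base plus 10% of each additional charge. Highest is second-degree assault at $139700. Additional: $75000 × 10% = $7500; $19000 × 10% = $1900. Combined base = $139700 + $9400 = $149100.
Net percentage adjustment: +100% +35% +50% = +185%. $149100 × 2.85 = $424935.
No prior criminal record (−$23000 flat): $424935 − $23000 = $401935.
$401935 is at or above the $4500 minimum.

$401935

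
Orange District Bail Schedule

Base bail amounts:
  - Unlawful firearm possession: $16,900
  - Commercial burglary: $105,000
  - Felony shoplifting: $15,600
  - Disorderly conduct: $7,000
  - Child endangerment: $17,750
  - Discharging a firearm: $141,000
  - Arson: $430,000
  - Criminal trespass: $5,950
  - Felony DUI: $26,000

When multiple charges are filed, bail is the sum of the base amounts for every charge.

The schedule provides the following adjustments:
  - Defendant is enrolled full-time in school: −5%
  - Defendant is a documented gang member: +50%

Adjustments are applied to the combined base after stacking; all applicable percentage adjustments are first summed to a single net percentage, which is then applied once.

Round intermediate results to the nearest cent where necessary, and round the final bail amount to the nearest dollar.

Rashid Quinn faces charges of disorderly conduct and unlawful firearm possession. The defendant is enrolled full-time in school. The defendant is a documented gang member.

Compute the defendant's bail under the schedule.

$34,655

Base amounts from the schedule: disorderly conduct $7,000; unlawful firearm possession $16,900.
Stacking rule: sum of all bases. $7,000 + $16,900 = $23,900.
Net percentage adjustment: −5% +50% = +45%. $23,900 × 1.45 = $34,655.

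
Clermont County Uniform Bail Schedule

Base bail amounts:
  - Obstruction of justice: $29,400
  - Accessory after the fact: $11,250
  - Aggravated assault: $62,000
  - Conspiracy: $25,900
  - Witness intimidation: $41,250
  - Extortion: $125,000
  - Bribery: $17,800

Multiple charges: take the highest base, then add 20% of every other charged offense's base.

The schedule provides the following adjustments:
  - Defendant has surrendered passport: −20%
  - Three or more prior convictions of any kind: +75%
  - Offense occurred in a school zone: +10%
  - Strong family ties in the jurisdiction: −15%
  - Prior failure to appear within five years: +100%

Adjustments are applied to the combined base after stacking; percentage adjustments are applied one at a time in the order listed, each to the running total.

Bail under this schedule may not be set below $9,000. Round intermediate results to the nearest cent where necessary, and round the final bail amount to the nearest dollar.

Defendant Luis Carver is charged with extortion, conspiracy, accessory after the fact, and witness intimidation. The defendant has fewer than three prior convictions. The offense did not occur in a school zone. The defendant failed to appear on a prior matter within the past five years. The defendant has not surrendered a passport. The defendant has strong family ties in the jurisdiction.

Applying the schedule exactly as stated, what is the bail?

Base amounts from the schedule: extortion $125,000; conspiracy $25,900; accessory after the fact $11,250; witness intimidation $41,250.
Stacking rule: highest base plus 20% of each additional charge. Highest is extortion at $125,000. Additional: $25,900 × 20% = $5,180; $11,250 × 20% = $2,250; $41,250 × 20% = $8,250. Combined base = $125,000 + $15,680 = $140,680.
Strong family ties in the jurisdiction (−15%): $140,680 × 0.85 = $119,578.
Prior failure to appear within five years (+100%): $119,578 × 2 = $239,156.
$239,156 is at or above the $9,000 minimum.

$239,156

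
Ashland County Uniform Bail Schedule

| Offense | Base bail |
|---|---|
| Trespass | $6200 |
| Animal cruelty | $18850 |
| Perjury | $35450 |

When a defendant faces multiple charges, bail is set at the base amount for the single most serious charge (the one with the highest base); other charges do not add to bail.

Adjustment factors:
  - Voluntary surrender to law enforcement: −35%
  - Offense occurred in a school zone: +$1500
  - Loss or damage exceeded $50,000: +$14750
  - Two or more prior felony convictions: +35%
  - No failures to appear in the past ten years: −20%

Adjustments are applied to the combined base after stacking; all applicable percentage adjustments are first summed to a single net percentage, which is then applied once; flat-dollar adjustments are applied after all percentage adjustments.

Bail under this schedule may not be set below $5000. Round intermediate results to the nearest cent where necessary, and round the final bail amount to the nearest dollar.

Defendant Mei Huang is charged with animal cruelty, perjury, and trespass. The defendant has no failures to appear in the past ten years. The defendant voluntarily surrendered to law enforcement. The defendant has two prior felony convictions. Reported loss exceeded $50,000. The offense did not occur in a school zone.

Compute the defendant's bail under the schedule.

$43110

Base amounts from the schedule: animal cruelty $18850; perjury $35450; trespass $6200.
Stacking rule: use the highest base only. Highest is perjury at $35450. Combined base = $35450.
Net percentage adjustment: −35% +35% −20% = −20%. $35450 × 0.8 = $28360.
Loss or damage exceeded $50,000 (+$14750 flat): $28360 + $14750 = $43110.
$43110 is at or above the $5000 minimum.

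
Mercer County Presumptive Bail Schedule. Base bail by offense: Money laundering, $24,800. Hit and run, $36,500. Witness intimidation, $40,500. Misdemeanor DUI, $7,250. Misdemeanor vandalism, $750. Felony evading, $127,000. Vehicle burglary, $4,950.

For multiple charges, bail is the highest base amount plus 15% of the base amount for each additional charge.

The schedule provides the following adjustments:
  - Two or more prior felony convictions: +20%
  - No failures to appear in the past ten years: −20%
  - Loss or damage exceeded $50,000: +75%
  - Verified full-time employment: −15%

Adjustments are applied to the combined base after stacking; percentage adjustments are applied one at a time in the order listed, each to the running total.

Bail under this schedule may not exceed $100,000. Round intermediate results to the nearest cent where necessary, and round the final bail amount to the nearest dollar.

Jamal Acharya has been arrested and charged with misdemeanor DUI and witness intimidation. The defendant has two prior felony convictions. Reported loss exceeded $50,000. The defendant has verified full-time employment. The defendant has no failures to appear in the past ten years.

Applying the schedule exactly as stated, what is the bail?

$59,387

Base amounts from the schedule: misdemeanor DUI $7,250; witness intimidation $40,500.
Stacking rule: highest base plus 15% of each additional charge. Highest is witness intimidation at $40,500. Additional: $7,250 × 15% = $1,087.50. Combined base = $40,500 + $1,087.50 = $41,587.50.
Two or more prior felony convictions (+20%): $41,587.50 × 1.2 = $49,905.
No failures to appear in the past ten years (−20%): $49,905 × 0.8 = $39,924.
Loss or damage exceeded $50,000 (+75%): $39,924 × 1.75 = $69,867.
Verified full-time employment (−15%): $69,867 × 0.85 = $59,386.95.
$59,386.95 is within the $100,000 maximum.
Rounded to the nearest dollar: $59,387.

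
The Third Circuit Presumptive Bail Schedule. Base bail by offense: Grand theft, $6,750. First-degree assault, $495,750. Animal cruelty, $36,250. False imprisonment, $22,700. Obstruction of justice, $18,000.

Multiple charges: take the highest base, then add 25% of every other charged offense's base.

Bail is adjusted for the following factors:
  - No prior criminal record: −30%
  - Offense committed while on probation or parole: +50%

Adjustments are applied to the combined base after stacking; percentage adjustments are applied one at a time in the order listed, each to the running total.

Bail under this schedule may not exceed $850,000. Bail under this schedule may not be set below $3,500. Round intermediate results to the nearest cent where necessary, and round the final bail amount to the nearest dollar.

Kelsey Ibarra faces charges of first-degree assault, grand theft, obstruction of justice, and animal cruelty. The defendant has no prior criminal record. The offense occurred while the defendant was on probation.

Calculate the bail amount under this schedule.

$536,550

Base amounts from the schedule: first-degree assault $495,750; grand theft $6,750; obstruction of justice $18,000; animal cruelty $36,250.
Stacking rule: highest base plus 25% of each additional charge. Highest is first-degree assault at $495,750. Additional: $6,750 × 25% = $1,687.50; $18,000 × 25% = $4,500; $36,250 × 25% = $9,062.50. Combined base = $495,750 + $15,250 = $511,000.
No prior criminal record (−30%): $511,000 × 0.7 = $357,700.
Offense committed while on probation or parole (+50%): $357,700 × 1.5 = $536,550.
$536,550 is within the $850,000 maximum.
$536,550 is at or above the $3,500 minimum.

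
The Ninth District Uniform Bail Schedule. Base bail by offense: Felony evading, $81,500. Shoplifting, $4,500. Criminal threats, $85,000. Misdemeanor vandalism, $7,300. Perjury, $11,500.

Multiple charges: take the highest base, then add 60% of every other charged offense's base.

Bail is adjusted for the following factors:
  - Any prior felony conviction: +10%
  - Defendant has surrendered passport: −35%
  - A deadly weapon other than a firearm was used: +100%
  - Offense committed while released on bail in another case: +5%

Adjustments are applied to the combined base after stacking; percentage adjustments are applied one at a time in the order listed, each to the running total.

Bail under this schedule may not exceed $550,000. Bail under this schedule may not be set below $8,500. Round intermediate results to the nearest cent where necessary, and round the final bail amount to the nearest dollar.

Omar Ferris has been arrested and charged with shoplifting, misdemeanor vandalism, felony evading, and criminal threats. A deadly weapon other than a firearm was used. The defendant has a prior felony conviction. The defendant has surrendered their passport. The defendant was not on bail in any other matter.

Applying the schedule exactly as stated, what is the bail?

Base amounts from the schedule: shoplifting $4,500; misdemeanor vandalism $7,300; felony evading $81,500; criminal threats $85,000.
Stacking rule: highest base plus 60% of each additional charge. Highest is criminal threats at $85,000. Additional: $4,500 × 60% = $2,700; $7,300 × 60% = $4,380; $81,500 × 60% = $48,900. Combined base = $85,000 + $55,980 = $140,980.
Any prior felony conviction (+10%): $140,980 × 1.1 = $155,078.
Defendant has surrendered passport (−35%): $155,078 × 0.65 = $100,800.70.
A deadly weapon other than a firearm was used (+100%): $100,800.70 × 2 = $201,601.40.
$201,601.40 is within the $550,000 maximum.
$201,601.40 is at or above the $8,500 minimum.
Rounded to the nearest dollar: $201,601.

$201,601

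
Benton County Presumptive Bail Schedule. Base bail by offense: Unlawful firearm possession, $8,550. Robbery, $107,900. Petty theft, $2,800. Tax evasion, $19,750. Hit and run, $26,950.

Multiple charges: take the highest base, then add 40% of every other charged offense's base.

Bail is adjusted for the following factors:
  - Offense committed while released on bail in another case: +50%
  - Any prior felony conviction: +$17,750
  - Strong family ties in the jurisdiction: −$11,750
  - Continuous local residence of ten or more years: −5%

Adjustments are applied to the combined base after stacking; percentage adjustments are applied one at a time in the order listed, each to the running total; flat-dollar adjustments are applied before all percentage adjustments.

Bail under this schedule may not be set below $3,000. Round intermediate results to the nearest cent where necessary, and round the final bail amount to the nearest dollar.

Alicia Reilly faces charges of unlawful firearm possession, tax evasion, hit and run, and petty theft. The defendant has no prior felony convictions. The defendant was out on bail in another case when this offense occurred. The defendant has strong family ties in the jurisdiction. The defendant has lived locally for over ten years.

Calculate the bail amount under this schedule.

Base amounts from the schedule: unlawful firearm possession $8,550; tax evasion $19,750; hit and run $26,950; petty theft $2,800.
Stacking rule: highest base plus 40% of each additional charge. Highest is hit and run at $26,950. Additional: $8,550 × 40% = $3,420; $19,750 × 40% = $7,900; $2,800 × 40% = $1,120. Combined base = $26,950 + $12,440 = $39,390.
Strong family ties in the jurisdiction (−$11,750 flat): $39,390 − $11,750 = $27,640.
Offense committed while released on bail in another case (+50%): $27,640 × 1.5 = $41,460.
Continuous local residence of ten or more years (−5%): $41,460 × 0.95 = $39,387.
$39,387 is at or above the $3,000 minimum.

$39,387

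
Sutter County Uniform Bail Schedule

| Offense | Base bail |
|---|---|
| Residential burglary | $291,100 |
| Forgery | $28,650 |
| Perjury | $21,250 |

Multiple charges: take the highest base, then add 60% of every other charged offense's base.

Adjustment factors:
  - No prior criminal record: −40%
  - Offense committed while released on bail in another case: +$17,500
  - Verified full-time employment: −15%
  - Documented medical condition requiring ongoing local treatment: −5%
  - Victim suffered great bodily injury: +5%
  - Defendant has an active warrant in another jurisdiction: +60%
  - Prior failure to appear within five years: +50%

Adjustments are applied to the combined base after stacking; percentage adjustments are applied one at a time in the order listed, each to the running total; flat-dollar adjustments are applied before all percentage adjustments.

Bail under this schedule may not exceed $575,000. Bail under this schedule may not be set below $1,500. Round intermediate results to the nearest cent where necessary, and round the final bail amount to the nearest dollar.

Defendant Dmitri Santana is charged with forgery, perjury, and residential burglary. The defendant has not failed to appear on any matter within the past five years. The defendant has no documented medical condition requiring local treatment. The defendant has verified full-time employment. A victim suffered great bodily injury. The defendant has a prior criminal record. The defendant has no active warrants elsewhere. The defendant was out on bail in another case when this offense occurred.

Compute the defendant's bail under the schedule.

Base amounts from the schedule: forgery $28,650; perjury $21,250; residential burglary $291,100.
Stacking rule: highest base plus 60% of each additional charge. Highest is residential burglary at $291,100. Additional: $28,650 × 60% = $17,190; $21,250 × 60% = $12,750. Combined base = $291,100 + $29,940 = $321,040.
Offense committed while released on bail in another case (+$17,500 flat): $321,040 + $17,500 = $338,540.
Verified full-time employment (−15%): $338,540 × 0.85 = $287,759.
Victim suffered great bodily injury (+5%): $287,759 × 1.05 = $302,146.95.
$302,146.95 is within the $575,000 maximum.
$302,146.95 is at or above the $1,500 minimum.
Rounded to the nearest dollar: $302,147.

$302,147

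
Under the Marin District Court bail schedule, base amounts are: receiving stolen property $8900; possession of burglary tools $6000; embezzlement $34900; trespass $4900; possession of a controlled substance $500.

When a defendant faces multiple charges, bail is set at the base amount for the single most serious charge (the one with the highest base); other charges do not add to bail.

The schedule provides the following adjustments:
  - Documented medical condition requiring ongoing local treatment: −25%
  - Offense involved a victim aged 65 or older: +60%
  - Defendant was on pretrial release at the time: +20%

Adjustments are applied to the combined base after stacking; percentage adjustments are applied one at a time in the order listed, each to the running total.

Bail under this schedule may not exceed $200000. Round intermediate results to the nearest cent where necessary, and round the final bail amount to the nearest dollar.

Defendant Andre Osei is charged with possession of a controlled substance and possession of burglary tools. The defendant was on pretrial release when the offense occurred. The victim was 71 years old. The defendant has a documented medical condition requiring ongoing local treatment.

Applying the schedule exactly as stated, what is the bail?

Base amounts from the schedule: possession of a controlled substance $500; possession of burglary tools $6000.
Stacking rule: use the highest base only. Highest is possession of burglary tools at $6000. Combined base = $6000.
Documented medical condition requiring ongoing local treatment (−25%): $6000 × 0.75 = $4500.
Offense involved a victim aged 65 or older (+60%): $4500 × 1.6 = $7200.
Defendant was on pretrial release at the time (+20%): $7200 × 1.2 = $8640.
$8640 is within the $200000 maximum.

$8640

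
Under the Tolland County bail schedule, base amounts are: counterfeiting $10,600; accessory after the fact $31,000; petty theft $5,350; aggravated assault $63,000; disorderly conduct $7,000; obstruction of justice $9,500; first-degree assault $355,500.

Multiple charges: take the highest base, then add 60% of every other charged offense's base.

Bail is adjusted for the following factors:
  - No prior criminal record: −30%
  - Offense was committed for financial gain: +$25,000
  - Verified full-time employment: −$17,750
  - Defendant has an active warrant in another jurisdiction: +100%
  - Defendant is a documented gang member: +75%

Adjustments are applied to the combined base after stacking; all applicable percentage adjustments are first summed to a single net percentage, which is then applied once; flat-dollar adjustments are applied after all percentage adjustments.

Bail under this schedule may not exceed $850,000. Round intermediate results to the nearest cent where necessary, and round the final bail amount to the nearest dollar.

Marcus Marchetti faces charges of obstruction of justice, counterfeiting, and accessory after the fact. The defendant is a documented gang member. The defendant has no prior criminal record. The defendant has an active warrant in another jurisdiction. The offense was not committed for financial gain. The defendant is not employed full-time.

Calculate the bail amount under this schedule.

$105,497

Base amounts from the schedule: obstruction of justice $9,500; counterfeiting $10,600; accessory after the fact $31,000.
Stacking rule: highest base plus 60% of each additional charge. Highest is accessory after the fact at $31,000. Additional: $9,500 × 60% = $5,700; $10,600 × 60% = $6,360. Combined base = $31,000 + $12,060 = $43,060.
Net percentage adjustment: −30% +100% +75% = +145%. $43,060 × 2.45 = $105,497.
$105,497 is within the $850,000 maximum.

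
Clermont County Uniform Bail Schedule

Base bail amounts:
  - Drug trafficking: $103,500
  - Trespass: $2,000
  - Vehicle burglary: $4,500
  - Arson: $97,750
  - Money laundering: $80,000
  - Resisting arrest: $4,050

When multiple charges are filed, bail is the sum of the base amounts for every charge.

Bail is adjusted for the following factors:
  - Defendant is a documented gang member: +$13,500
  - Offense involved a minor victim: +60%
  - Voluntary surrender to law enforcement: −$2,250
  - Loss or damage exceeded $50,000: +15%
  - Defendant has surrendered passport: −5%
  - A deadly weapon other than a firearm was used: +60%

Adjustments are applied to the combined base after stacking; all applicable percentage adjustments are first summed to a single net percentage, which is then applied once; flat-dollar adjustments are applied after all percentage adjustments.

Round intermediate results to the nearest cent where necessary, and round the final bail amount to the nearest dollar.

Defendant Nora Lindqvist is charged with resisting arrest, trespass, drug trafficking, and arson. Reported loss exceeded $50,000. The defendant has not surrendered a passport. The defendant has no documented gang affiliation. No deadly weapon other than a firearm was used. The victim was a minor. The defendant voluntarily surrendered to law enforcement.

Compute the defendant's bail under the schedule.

Base amounts from the schedule: resisting arrest $4,050; trespass $2,000; drug trafficking $103,500; arson $97,750.
Stacking rule: sum of all bases. $4,050 + $2,000 + $103,500 + $97,750 = $207,300.
Net percentage adjustment: +60% +15% = +75%. $207,300 × 1.75 = $362,775.
Voluntary surrender to law enforcement (−$2,250 flat): $362,775 − $2,250 = $360,525.

$360,525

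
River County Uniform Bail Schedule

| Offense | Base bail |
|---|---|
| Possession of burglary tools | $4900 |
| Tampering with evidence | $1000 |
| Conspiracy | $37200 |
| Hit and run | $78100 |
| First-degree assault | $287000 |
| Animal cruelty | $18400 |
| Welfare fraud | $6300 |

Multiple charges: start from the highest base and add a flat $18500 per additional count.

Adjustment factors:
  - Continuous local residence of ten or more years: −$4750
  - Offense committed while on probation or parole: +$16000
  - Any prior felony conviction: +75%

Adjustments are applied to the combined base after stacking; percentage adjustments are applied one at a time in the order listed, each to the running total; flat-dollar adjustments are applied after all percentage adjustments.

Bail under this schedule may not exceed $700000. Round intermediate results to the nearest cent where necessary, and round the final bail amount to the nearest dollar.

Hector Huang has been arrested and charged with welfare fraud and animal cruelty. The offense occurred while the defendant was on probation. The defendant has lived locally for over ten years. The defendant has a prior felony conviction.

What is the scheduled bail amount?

$75825

Base amounts from the schedule: welfare fraud $6300; animal cruelty $18400.
Stacking rule: highest base plus $18500 per additional charge. Highest is animal cruelty at $18400; 1 additional charge → +$18500. Combined base = $36900.
Any prior felony conviction (+75%): $36900 × 1.75 = $64575.
Continuous local residence of ten or more years (−$4750 flat): $64575 − $4750 = $59825.
Offense committed while on probation or parole (+$16000 flat): $59825 + $16000 = $75825.
$75825 is within the $700000 maximum.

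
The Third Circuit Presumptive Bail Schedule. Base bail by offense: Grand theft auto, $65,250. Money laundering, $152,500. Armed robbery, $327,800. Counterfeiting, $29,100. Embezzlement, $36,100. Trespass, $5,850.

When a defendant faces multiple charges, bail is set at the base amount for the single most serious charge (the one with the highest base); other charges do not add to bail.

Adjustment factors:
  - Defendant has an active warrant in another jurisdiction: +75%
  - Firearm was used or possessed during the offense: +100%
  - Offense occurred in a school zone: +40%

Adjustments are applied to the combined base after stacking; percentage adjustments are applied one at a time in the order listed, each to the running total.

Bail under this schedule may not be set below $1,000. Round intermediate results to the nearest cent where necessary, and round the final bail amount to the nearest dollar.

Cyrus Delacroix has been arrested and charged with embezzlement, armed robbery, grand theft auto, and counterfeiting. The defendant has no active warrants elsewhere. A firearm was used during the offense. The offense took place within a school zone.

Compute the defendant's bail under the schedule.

$917,840

Base amounts from the schedule: embezzlement $36,100; armed robbery $327,800; grand theft auto $65,250; counterfeiting $29,100.
Stacking rule: use the highest base only. Highest is armed robbery at $327,800. Combined base = $327,800.
Firearm was used or possessed during the offense (+100%): $327,800 × 2 = $655,600.
Offense occurred in a school zone (+40%): $655,600 × 1.4 = $917,840.
$917,840 is at or above the $1,000 minimum.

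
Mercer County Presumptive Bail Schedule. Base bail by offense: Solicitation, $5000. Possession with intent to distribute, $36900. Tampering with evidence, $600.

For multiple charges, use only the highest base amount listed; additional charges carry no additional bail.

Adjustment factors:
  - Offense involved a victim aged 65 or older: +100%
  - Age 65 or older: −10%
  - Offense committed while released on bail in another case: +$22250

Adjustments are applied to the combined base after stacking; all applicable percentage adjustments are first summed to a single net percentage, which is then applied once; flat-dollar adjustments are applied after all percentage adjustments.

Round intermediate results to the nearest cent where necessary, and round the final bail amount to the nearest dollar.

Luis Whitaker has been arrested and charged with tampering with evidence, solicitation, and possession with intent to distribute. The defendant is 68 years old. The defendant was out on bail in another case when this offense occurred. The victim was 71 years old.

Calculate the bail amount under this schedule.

Base amounts from the schedule: tampering with evidence $600; solicitation $5000; possession with intent to distribute $36900.
Stacking rule: use the highest base only. Highest is possession with intent to distribute at $36900. Combined base = $36900.
Net percentage adjustment: +100% −10% = +90%. $36900 × 1.9 = $70110.
Offense committed while released on bail in another case (+$22250 flat): $70110 + $22250 = $92360.

$92360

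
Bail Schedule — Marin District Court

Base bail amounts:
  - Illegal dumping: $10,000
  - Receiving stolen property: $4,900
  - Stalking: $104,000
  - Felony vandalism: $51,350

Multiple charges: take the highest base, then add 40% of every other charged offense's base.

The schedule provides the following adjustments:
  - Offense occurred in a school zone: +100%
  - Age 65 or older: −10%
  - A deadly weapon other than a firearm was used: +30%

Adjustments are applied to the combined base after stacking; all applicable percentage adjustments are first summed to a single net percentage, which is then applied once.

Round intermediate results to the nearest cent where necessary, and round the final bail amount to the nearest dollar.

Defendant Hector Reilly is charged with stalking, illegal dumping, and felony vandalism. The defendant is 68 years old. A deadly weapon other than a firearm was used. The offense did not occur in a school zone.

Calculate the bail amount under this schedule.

$154,248

Base amounts from the schedule: stalking $104,000; illegal dumping $10,000; felony vandalism $51,350.
Stacking rule: highest base plus 40% of each additional charge. Highest is stalking at $104,000. Additional: $10,000 × 40% = $4,000; $51,350 × 40% = $20,540. Combined base = $104,000 + $24,540 = $128,540.
Net percentage adjustment: −10% +30% = +20%. $128,540 × 1.2 = $154,248.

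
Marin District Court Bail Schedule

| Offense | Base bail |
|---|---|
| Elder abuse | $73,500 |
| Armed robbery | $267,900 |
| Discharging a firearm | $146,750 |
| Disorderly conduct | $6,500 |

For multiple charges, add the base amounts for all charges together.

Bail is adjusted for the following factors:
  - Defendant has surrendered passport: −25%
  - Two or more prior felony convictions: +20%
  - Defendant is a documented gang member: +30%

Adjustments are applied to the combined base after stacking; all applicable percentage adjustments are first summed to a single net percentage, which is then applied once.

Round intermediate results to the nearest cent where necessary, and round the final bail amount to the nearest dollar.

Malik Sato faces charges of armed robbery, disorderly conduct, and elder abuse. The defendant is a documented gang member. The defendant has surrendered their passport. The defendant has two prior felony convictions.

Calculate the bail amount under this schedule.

Base amounts from the schedule: armed robbery $267,900; disorderly conduct $6,500; elder abuse $73,500.
Stacking rule: sum of all bases. $267,900 + $6,500 + $73,500 = $347,900.
Net percentage adjustment: −25% +20% +30% = +25%. $347,900 × 1.25 = $434,875.

$434,875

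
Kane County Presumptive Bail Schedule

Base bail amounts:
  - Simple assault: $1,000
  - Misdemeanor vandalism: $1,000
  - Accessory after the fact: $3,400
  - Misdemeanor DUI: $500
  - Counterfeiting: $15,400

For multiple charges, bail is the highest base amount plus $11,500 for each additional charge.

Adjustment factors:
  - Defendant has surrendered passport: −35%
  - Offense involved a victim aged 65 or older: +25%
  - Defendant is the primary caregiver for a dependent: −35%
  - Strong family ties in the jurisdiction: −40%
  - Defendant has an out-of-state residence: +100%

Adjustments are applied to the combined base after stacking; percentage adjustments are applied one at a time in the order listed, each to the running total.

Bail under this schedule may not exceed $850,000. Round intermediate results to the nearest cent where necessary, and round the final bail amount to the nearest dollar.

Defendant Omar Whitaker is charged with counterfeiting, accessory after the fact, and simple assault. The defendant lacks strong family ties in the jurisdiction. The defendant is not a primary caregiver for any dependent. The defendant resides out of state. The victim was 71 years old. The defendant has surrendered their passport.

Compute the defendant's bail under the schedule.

Base amounts from the schedule: counterfeiting $15,400; accessory after the fact $3,400; simple assault $1,000.
Stacking rule: highest base plus $11,500 per additional charge. Highest is counterfeiting at $15,400; 2 additional charges → +$23,000. Combined base = $38,400.
Defendant has surrendered passport (−35%): $38,400 × 0.65 = $24,960.
Offense involved a victim aged 65 or older (+25%): $24,960 × 1.25 = $31,200.
Defendant has an out-of-state residence (+100%): $31,200 × 2 = $62,400.
$62,400 is within the $850,000 maximum.

$62,400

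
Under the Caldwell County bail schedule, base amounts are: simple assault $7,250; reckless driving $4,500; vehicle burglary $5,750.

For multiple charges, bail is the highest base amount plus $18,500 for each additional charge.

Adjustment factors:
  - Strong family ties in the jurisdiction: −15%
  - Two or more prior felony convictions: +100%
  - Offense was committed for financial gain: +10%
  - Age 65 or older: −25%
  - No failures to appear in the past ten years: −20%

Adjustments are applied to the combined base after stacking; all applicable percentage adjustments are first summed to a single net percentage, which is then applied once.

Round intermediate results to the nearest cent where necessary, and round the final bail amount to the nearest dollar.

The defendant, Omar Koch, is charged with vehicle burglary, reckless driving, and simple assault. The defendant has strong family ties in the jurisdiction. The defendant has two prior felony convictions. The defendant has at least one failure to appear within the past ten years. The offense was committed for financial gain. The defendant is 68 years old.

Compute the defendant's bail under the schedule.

$75,225

Base amounts from the schedule: vehicle burglary $5,750; reckless driving $4,500; simple assault $7,250.
Stacking rule: highest base plus $18,500 per additional charge. Highest is simple assault at $7,250; 2 additional charges → +$37,000. Combined base = $44,250.
Net percentage adjustment: −15% +100% +10% −25% = +70%. $44,250 × 1.7 = $75,225.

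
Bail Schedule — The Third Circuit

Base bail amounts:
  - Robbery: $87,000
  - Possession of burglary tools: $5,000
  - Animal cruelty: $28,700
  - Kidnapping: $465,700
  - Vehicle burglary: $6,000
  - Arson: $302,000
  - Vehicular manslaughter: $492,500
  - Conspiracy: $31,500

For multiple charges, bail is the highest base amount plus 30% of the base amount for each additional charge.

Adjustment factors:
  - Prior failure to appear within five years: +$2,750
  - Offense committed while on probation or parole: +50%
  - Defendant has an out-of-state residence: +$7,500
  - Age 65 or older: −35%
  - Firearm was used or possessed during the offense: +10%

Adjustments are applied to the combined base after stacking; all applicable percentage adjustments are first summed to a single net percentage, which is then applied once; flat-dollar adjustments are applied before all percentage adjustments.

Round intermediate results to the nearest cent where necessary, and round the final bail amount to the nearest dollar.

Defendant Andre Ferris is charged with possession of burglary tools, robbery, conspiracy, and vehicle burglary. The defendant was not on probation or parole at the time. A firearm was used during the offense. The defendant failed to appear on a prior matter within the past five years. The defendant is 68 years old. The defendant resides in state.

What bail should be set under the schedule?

Base amounts from the schedule: possession of burglary tools $5,000; robbery $87,000; conspiracy $31,500; vehicle burglary $6,000.
Stacking rule: highest base plus 30% of each additional charge. Highest is robbery at $87,000. Additional: $5,000 × 30% = $1,500; $31,500 × 30% = $9,450; $6,000 × 30% = $1,800. Combined base = $87,000 + $12,750 = $99,750.
Prior failure to appear within five years (+$2,750 flat): $99,750 + $2,750 = $102,500.
Net percentage adjustment: −35% +10% = −25%. $102,500 × 0.75 = $76,875.

$76,875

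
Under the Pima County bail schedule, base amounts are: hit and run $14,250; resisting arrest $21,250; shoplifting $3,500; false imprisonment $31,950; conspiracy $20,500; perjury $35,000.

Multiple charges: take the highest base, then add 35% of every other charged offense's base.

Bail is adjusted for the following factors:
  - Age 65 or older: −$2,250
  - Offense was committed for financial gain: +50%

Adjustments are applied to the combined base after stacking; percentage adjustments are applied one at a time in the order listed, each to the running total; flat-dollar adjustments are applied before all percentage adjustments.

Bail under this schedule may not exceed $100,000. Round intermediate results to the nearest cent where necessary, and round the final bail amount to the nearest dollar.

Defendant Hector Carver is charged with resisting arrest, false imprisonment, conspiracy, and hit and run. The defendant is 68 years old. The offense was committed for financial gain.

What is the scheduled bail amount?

Base amounts from the schedule: resisting arrest $21,250; false imprisonment $31,950; conspiracy $20,500; hit and run $14,250.
Stacking rule: highest base plus 35% of each additional charge. Highest is false imprisonment at $31,950. Additional: $21,250 × 35% = $7,437.50; $20,500 × 35% = $7,175; $14,250 × 35% = $4,987.50. Combined base = $31,950 + $19,600 = $51,550.
Age 65 or older (−$2,250 flat): $51,550 − $2,250 = $49,300.
Offense was committed for financial gain (+50%): $49,300 × 1.5 = $73,950.
$73,950 is within the $100,000 maximum.

$73,950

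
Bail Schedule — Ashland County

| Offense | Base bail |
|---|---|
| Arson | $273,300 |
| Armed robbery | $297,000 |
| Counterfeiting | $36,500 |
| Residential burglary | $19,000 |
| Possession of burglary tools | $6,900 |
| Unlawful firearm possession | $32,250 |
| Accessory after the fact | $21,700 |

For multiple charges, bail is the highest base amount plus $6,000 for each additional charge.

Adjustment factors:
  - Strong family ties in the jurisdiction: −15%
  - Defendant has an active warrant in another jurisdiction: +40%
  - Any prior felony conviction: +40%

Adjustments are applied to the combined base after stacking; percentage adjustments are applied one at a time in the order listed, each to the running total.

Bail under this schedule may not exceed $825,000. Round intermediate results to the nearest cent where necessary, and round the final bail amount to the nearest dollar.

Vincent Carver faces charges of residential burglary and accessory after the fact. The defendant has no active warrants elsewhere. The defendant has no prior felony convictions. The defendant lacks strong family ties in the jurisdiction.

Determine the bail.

Base amounts from the schedule: residential burglary $19,000; accessory after the fact $21,700.
Stacking rule: highest base plus $6,000 per additional charge. Highest is accessory after the fact at $21,700; 1 additional charge → +$6,000. Combined base = $27,700.
No adjustment factors apply to this defendant.
$27,700 is within the $825,000 maximum.

$27,700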